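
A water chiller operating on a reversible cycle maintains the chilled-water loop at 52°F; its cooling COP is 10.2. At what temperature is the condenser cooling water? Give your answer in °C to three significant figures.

COP_R = T_C/(T_H − T_C) gives T_H − T_C = T_C/COP.
With T_C = 284.26 K, T_H = 284.26 × (1 + 1/10.2) = 312.13 K.
Converting, 312.13 K = 38.98°C.

39.0 °C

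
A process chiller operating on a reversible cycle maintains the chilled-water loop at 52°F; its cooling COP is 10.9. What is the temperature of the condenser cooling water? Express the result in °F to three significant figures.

98.9 °F

COP_R = T_C/(T_H − T_C) gives T_H − T_C = T_C/COP.
With T_C = 284.26 K, T_H = 284.26 × (1 + 1/10.9) = 310.34 K.
Converting, 310.34 K = 98.94°F.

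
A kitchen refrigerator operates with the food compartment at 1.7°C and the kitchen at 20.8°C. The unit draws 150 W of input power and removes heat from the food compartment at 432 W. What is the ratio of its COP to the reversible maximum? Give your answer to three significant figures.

COP_actual = Q̇_C/Ẇ = 432.0/150.0 = 2.880.
In absolute terms T_C = 274.85 K and T_H = 293.95 K, so ΔT = 19.10 K.
COP_Carnot = T_C/ΔT = 274.85/19.10 = 14.39.
η_II = COP_actual/COP_Carnot = 2.880/14.39 = 0.2001.

0.200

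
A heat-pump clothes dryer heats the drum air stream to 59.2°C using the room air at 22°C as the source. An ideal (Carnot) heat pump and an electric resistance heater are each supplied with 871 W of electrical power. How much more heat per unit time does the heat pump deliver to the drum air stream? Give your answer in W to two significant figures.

In absolute terms T_C = 295.15 K and T_H = 332.35 K, so ΔT = 37.20 K.
COP_Carnot = T_H/ΔT = 332.35/37.20 = 8.934.
The heat pump delivers Q̇_H = COP × Ẇ = 7782 W; the resistance heater delivers Ẇ = 871.0 W.
Extra = (COP − 1)·Ẇ = 6911 W.

6900 W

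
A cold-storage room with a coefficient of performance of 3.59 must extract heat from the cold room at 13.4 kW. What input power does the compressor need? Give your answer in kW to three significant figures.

3.73 kW

Ẇ = Q̇_C/COP = 13.40/3.59 = 3.733 kW.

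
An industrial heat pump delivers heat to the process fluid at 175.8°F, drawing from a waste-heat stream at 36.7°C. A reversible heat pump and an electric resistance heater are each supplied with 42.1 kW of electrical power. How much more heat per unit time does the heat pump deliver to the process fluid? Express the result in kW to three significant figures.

In absolute terms T_C = 309.85 K and T_H = 353.04 K, so ΔT = 43.19 K.
COP_Carnot = T_H/ΔT = 353.04/43.19 = 8.174.
The heat pump delivers Q̇_H = COP × Ẇ = 344.1 kW; the resistance heater delivers Ẇ = 42.10 kW.
Extra = (COP − 1)·Ẇ = 302.0 kW.

302 kW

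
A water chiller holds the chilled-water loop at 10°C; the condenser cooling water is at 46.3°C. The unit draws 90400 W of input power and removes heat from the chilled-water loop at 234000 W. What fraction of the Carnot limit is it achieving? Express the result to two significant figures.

0.33

COP_actual = Q̇_C/Ẇ = 234000/90400 = 2.588.
In absolute terms T_C = 283.15 K and T_H = 319.45 K, so ΔT = 36.30 K.
COP_Carnot = T_C/ΔT = 283.15/36.30 = 7.800.
η_II = COP_actual/COP_Carnot = 2.588/7.800 = 0.3318.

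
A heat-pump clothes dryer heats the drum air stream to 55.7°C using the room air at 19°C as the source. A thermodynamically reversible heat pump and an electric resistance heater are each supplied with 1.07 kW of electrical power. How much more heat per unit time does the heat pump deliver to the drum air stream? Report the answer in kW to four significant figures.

8.518 kW

In absolute terms T_C = 292.15 K and T_H = 328.85 K, so ΔT = 36.70 K.
COP_Carnot = T_H/ΔT = 328.85/36.70 = 8.960.
The heat pump delivers Q̇_H = COP × Ẇ = 9.588 kW; the resistance heater delivers Ẇ = 1.070 kW.
Extra = (COP − 1)·Ẇ = 8.518 kW.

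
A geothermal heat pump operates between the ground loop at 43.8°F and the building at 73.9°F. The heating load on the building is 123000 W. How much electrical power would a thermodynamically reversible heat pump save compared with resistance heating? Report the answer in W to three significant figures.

116000 W

In absolute terms T_C = 279.71 K and T_H = 296.43 K, so ΔT = 16.72 K.
COP_Carnot = T_H/ΔT = 296.43/16.72 = 17.73.
Resistance heating needs Ẇ_res = Q̇_H = 123000 W; the reversible heat pump needs only Ẇ_hp = Q̇_H/COP = 6939 W.
Saving = 123000 − 6939 = 116100 W.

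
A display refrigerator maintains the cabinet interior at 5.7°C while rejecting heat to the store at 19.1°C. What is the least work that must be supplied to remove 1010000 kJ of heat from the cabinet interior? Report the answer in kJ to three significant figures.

In absolute terms T_C = 278.85 K and T_H = 292.25 K, so ΔT = 13.40 K.
The reversible limit is COP_R = T_C/ΔT = 20.81, so W_min = Q_C/COP = Q_C·ΔT/T_C.
W_min = 1010000 × 13.40/278.85 = 48540 kJ.

48500 kJ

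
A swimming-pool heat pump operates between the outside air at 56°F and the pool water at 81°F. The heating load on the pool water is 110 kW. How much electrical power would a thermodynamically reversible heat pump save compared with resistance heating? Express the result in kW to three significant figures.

In absolute terms T_C = 286.48 K and T_H = 300.37 K, so ΔT = 13.89 K.
COP_Carnot = T_H/ΔT = 300.37/13.89 = 21.63.
Resistance heating needs Ẇ_res = Q̇_H = 110.0 kW; the reversible heat pump needs only Ẇ_hp = Q̇_H/COP = 5.086 kW.
Saving = 110.0 − 5.086 = 104.9 kW.

105 kW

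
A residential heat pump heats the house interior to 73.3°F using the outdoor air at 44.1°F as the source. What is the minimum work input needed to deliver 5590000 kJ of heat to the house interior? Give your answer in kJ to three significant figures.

In absolute terms T_C = 279.87 K and T_H = 296.09 K, so ΔT = 16.22 K.
The reversible limit is COP_HP = T_H/ΔT = 18.25, so W_min = Q_H/COP = Q_H·ΔT/T_H.
W_min = 5590000 × 16.22/296.09 = 306300 kJ.

306000 kJ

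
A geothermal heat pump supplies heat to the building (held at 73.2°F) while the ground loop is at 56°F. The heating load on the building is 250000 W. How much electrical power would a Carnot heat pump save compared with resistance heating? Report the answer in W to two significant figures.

240000 W

In absolute terms T_C = 286.48 K and T_H = 296.04 K, so ΔT = 9.556 K.
COP_Carnot = T_H/ΔT = 296.04/9.556 = 30.98.
Resistance heating needs Ẇ_res = Q̇_H = 250000 W; the reversible heat pump needs only Ẇ_hp = Q̇_H/COP = 8070 W.
Saving = 250000 − 8070 = 241900 W.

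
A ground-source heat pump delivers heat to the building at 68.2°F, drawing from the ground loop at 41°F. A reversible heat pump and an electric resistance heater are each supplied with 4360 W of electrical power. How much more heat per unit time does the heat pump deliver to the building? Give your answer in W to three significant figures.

80300 W

In absolute terms T_C = 278.15 K and T_H = 293.26 K, so ΔT = 15.11 K.
COP_Carnot = T_H/ΔT = 293.26/15.11 = 19.41.
The heat pump delivers Q̇_H = COP × Ẇ = 84610 W; the resistance heater delivers Ẇ = 4360 W.
Extra = (COP − 1)·Ẇ = 80250 W.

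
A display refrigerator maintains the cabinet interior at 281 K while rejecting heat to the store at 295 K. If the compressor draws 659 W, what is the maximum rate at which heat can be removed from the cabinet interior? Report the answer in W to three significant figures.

13200 W

The reservoir spacing is ΔT = 295 − 281 = 14.00 K.
COP_Carnot = T_C/ΔT = 281.00/14.00 = 20.07.
Q̇_max = COP_Carnot × Ẇ = 20.07 × 659.0 W = 13230 W.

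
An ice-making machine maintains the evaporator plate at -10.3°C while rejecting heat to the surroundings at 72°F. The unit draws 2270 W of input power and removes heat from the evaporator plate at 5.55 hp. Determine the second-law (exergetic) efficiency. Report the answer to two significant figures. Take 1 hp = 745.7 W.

Converting, Q̇_C = 5.550 hp = 4139 W, so COP_actual = Q̇_C/Ẇ = 4139/2270 = 1.823.
In absolute terms T_C = 262.85 K and T_H = 295.37 K, so ΔT = 32.52 K.
COP_Carnot = T_C/ΔT = 262.85/32.52 = 8.082.
η_II = COP_actual/COP_Carnot = 1.823/8.082 = 0.2256.

0.23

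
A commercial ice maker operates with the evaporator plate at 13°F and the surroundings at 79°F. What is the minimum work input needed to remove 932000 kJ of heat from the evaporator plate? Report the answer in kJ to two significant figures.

In absolute terms T_C = 262.59 K and T_H = 299.26 K, so ΔT = 36.67 K.
The reversible limit is COP_R = T_C/ΔT = 7.162, so W_min = Q_C/COP = Q_C·ΔT/T_C.
W_min = 932000 × 36.67/262.59 = 130100 kJ.

130000 kJ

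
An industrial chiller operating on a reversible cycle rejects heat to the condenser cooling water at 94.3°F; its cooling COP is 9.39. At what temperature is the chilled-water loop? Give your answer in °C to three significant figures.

For a Carnot refrigerator COP_R = T_C/(T_H − T_C), so T_C = COP·T_H/(1 + COP).
With T_H = 307.76 K, T_C = 9.39 × 307.76/10.39 = 278.14 K.
Converting, 278.14 K = 4.99°C.

4.99 °C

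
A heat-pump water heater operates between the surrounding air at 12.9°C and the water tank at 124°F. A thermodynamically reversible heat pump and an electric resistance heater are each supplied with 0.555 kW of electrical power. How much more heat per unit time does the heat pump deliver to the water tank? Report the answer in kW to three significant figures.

In absolute terms T_C = 286.05 K and T_H = 324.26 K, so ΔT = 38.21 K.
COP_Carnot = T_H/ΔT = 324.26/38.21 = 8.486.
The heat pump delivers Q̇_H = COP × Ẇ = 4.710 kW; the resistance heater delivers Ẇ = 0.5550 kW.
Extra = (COP − 1)·Ẇ = 4.155 kW.

4.15 kW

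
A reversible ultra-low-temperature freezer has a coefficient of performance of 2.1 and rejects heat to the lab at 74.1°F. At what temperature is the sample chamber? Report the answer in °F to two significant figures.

For a Carnot refrigerator COP_R = T_C/(T_H − T_C), so T_C = COP·T_H/(1 + COP).
With T_H = 296.54 K, T_C = 2.1 × 296.54/3.100 = 200.88 K.
Converting, 200.88 K = -98.08°F.

-98 °F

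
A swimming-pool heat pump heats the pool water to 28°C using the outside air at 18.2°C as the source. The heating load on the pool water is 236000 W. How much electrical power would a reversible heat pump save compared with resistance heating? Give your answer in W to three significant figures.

In absolute terms T_C = 291.35 K and T_H = 301.15 K, so ΔT = 9.800 K.
COP_Carnot = T_H/ΔT = 301.15/9.800 = 30.73.
Resistance heating needs Ẇ_res = Q̇_H = 236000 W; the reversible heat pump needs only Ẇ_hp = Q̇_H/COP = 7680 W.
Saving = 236000 − 7680 = 228300 W.

228000 W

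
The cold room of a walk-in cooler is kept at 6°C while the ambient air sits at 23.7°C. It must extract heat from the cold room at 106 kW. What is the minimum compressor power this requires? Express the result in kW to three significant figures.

6.72 kW

In absolute terms T_C = 279.15 K and T_H = 296.85 K, so ΔT = 17.70 K.
COP_Carnot = T_C/ΔT = 279.15/17.70 = 15.77.
Ẇ_min = Q̇/COP_Carnot = 106.0/15.77 = 6.721 kW.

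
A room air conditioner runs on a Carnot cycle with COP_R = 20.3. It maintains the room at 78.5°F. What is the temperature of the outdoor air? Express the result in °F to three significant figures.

105 °F

COP_R = T_C/(T_H − T_C) gives T_H − T_C = T_C/COP.
With T_C = 298.98 K, T_H = 298.98 × (1 + 1/20.3) = 313.71 K.
Converting, 313.71 K = 105.01°F.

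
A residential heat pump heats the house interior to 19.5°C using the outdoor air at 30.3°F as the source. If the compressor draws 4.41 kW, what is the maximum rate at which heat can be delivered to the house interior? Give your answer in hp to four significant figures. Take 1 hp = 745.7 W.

In absolute terms T_C = 272.21 K and T_H = 292.65 K, so ΔT = 20.44 K.
COP_Carnot = T_H/ΔT = 292.65/20.44 = 14.31.
Q̇_max = COP_Carnot × Ẇ = 14.31 × 4.410 kW = 63.13 kW = 84.65 hp.

84.65 hp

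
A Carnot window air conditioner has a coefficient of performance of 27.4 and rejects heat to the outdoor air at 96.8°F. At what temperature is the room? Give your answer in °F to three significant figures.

77.2 °F

For a Carnot refrigerator COP_R = T_C/(T_H − T_C), so T_C = COP·T_H/(1 + COP).
With T_H = 309.15 K, T_C = 27.4 × 309.15/28.40 = 298.26 K.
Converting, 298.26 K = 77.21°F.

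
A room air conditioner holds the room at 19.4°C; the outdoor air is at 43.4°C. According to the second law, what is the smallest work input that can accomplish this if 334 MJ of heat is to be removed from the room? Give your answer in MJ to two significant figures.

27 MJ

In absolute terms T_C = 292.55 K and T_H = 316.55 K, so ΔT = 24.00 K.
The reversible limit is COP_R = T_C/ΔT = 12.19, so W_min = Q_C/COP = Q_C·ΔT/T_C.
W_min = 334.0 × 24.00/292.55 = 27.40 MJ.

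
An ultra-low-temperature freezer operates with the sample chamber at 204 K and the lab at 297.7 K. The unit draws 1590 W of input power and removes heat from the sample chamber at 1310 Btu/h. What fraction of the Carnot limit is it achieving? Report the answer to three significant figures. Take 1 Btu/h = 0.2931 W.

0.111

Converting, Q̇_C = 1310 Btu/h = 384.0 W, so COP_actual = Q̇_C/Ẇ = 384.0/1590 = 0.2415.
The reservoir spacing is ΔT = 297.7 − 204 = 93.70 K.
COP_Carnot = T_C/ΔT = 204.00/93.70 = 2.177.
η_II = COP_actual/COP_Carnot = 0.2415/2.177 = 0.1109.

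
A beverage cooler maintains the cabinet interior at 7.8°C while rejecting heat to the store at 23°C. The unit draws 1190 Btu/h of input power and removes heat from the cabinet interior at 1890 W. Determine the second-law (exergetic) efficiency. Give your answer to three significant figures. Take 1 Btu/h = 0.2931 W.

Converting, Q̇_C = 1890 W = 6448 Btu/h, so COP_actual = Q̇_C/Ẇ = 6448/1190 = 5.419.
In absolute terms T_C = 280.95 K and T_H = 296.15 K, so ΔT = 15.20 K.
COP_Carnot = T_C/ΔT = 280.95/15.20 = 18.48.
η_II = COP_actual/COP_Carnot = 5.419/18.48 = 0.2932.

0.293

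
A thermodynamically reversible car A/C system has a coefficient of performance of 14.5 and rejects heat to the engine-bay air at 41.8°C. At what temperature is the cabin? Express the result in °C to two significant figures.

For a Carnot refrigerator COP_R = T_C/(T_H − T_C), so T_C = COP·T_H/(1 + COP).
With T_H = 314.95 K, T_C = 14.5 × 314.95/15.50 = 294.63 K.
Converting, 294.63 K = 21.48°C.

21 °C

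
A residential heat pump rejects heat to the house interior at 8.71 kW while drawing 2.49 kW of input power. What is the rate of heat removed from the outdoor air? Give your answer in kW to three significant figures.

6.22 kW

For a cyclic device the first law requires Q̇_H = Q̇_C + Ẇ.
Q̇_C = Q̇_H − Ẇ = 6.220 kW.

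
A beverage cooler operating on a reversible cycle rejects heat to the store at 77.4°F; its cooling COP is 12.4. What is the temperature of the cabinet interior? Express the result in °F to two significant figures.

37 °F

For a Carnot refrigerator COP_R = T_C/(T_H − T_C), so T_C = COP·T_H/(1 + COP).
With T_H = 298.37 K, T_C = 12.4 × 298.37/13.40 = 276.11 K.
Converting, 276.11 K = 37.32°F.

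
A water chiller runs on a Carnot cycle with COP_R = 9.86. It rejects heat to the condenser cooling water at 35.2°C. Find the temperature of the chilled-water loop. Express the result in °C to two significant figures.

For a Carnot refrigerator COP_R = T_C/(T_H − T_C), so T_C = COP·T_H/(1 + COP).
With T_H = 308.35 K, T_C = 9.86 × 308.35/10.86 = 279.96 K.
Converting, 279.96 K = 6.81°C.

6.8 °C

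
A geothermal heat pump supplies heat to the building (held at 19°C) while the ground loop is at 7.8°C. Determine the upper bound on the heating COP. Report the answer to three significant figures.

26.1

In absolute terms T_C = 280.95 K and T_H = 292.15 K, so ΔT = 11.20 K.
For a reversible cycle, COP_Carnot = T_H/ΔT = 292.15/11.20 = 26.08.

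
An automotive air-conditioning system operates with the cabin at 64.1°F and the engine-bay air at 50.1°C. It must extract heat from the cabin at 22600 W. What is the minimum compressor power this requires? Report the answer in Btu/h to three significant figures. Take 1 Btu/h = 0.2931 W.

In absolute terms T_C = 290.98 K and T_H = 323.25 K, so ΔT = 32.27 K.
COP_Carnot = T_C/ΔT = 290.98/32.27 = 9.018.
Ẇ_min = Q̇/COP_Carnot = 22600/9.018 = 2506 W = 8550 Btu/h.

8550 Btu/h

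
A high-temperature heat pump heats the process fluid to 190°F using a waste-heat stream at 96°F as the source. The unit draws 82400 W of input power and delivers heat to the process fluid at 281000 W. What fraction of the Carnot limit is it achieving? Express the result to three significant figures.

0.493

COP_actual = Q̇_H/Ẇ = 281000/82400 = 3.410.
In absolute terms T_C = 308.71 K and T_H = 360.93 K, so ΔT = 52.22 K.
COP_Carnot = T_H/ΔT = 360.93/52.22 = 6.911.
η_II = COP_actual/COP_Carnot = 3.410/6.911 = 0.4934.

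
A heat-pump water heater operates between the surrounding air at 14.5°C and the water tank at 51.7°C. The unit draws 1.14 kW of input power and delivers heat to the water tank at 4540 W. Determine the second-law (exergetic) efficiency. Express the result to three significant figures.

Converting, Q̇_H = 4540 W = 4.540 kW, so COP_actual = Q̇_H/Ẇ = 4.540/1.140 = 3.982.
In absolute terms T_C = 287.65 K and T_H = 324.85 K, so ΔT = 37.20 K.
COP_Carnot = T_H/ΔT = 324.85/37.20 = 8.733.
η_II = COP_actual/COP_Carnot = 3.982/8.733 = 0.4560.

0.456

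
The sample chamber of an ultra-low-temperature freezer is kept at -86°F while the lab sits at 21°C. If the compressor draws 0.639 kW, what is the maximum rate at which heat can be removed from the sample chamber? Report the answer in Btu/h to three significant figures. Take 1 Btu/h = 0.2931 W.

In absolute terms T_C = 207.59 K and T_H = 294.15 K, so ΔT = 86.56 K.
COP_Carnot = T_C/ΔT = 207.59/86.56 = 2.398.
Q̇_max = COP_Carnot × Ẇ = 2.398 × 0.6390 kW = 1.533 kW = 5229 Btu/h.

5230 Btu/h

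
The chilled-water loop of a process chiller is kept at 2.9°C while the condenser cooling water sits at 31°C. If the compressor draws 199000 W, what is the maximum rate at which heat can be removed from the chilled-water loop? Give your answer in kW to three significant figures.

1950 kW

In absolute terms T_C = 276.05 K and T_H = 304.15 K, so ΔT = 28.10 K.
COP_Carnot = T_C/ΔT = 276.05/28.10 = 9.824.
Q̇_max = COP_Carnot × Ẇ = 9.824 × 199000 W = 1955000 W = 1955 kW.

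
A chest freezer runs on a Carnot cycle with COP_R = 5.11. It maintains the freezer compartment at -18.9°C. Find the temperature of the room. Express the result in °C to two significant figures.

COP_R = T_C/(T_H − T_C) gives T_H − T_C = T_C/COP.
With T_C = 254.25 K, T_H = 254.25 × (1 + 1/5.11) = 304.01 K.
Converting, 304.01 K = 30.86°C.

31 °C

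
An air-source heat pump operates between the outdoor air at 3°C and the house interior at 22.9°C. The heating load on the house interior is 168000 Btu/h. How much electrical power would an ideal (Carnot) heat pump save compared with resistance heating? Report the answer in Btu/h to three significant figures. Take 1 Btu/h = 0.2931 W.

157000 Btu/h

In absolute terms T_C = 276.15 K and T_H = 296.05 K, so ΔT = 19.90 K.
COP_Carnot = T_H/ΔT = 296.05/19.90 = 14.88.
Resistance heating needs Ẇ_res = Q̇_H = 168000 Btu/h; the reversible heat pump needs only Ẇ_hp = Q̇_H/COP = 11290 Btu/h.
Saving = 168000 − 11290 = 156700 Btu/h.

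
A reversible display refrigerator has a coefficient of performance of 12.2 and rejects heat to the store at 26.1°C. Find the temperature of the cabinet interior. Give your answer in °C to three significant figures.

For a Carnot refrigerator COP_R = T_C/(T_H − T_C), so T_C = COP·T_H/(1 + COP).
With T_H = 299.25 K, T_C = 12.2 × 299.25/13.20 = 276.58 K.
Converting, 276.58 K = 3.43°C.

3.43 °C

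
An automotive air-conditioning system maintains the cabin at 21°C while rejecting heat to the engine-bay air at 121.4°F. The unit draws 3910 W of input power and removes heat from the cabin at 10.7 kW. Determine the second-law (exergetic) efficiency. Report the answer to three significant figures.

0.267

Converting, Q̇_C = 10.70 kW = 10700 W, so COP_actual = Q̇_C/Ẇ = 10700/3910 = 2.737.
In absolute terms T_C = 294.15 K and T_H = 322.82 K, so ΔT = 28.67 K.
COP_Carnot = T_C/ΔT = 294.15/28.67 = 10.26.
η_II = COP_actual/COP_Carnot = 2.737/10.26 = 0.2667.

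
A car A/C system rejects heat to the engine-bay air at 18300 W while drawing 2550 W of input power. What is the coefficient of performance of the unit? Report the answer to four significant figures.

6.176

The first law gives Q̇_H = Q̇_C + Ẇ, so the three rates are Q̇_C = 15750, Q̇_H = 18300, Ẇ = 2550 W.
COP_R = Q̇_C/Ẇ = 15750/2550 = 6.176.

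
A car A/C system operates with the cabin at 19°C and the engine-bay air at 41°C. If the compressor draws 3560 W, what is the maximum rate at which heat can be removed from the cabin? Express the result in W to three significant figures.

In absolute terms T_C = 292.15 K and T_H = 314.15 K, so ΔT = 22.00 K.
COP_Carnot = T_C/ΔT = 292.15/22.00 = 13.28.
Q̇_max = COP_Carnot × Ẇ = 13.28 × 3560 W = 47280 W.

47300 W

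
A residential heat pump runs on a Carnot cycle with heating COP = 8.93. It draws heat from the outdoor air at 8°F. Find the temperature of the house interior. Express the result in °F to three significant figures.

COP_HP = T_H/(T_H − T_C) rearranges to T_H = COP·T_C/(COP − 1).
With T_C = 259.82 K, T_H = 8.93 × 259.82/7.930 = 292.58 K.
Converting, 292.58 K = 66.97°F.

67.0 °F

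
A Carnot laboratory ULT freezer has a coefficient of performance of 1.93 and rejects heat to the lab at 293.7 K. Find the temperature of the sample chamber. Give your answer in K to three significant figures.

193 K

For a Carnot refrigerator COP_R = T_C/(T_H − T_C), so T_C = COP·T_H/(1 + COP).
With T_H = 293.70 K, T_C = 1.93 × 293.70/2.930 = 193.46 K.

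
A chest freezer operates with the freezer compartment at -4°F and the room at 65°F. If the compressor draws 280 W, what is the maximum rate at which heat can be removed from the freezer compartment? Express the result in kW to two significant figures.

1.8 kW

In absolute terms T_C = 253.15 K and T_H = 291.48 K, so ΔT = 38.33 K.
COP_Carnot = T_C/ΔT = 253.15/38.33 = 6.604.
Q̇_max = COP_Carnot × Ẇ = 6.604 × 280.0 W = 1849 W = 1.849 kW.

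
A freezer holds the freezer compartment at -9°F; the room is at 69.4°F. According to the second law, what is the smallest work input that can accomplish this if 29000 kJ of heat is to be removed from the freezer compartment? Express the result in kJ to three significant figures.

5040 kJ

In absolute terms T_C = 250.37 K and T_H = 293.93 K, so ΔT = 43.56 K.
The reversible limit is COP_R = T_C/ΔT = 5.748, so W_min = Q_C/COP = Q_C·ΔT/T_C.
W_min = 29000 × 43.56/250.37 = 5045 kJ.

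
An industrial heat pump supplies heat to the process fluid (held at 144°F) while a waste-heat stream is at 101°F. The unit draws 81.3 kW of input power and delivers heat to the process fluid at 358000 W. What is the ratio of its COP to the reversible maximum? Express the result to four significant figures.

0.3137

Converting, Q̇_H = 358000 W = 358.0 kW, so COP_actual = Q̇_H/Ẇ = 358.0/81.30 = 4.403.
In absolute terms T_C = 311.48 K and T_H = 335.37 K, so ΔT = 23.89 K.
COP_Carnot = T_H/ΔT = 335.37/23.89 = 14.04.
η_II = COP_actual/COP_Carnot = 4.403/14.04 = 0.3137.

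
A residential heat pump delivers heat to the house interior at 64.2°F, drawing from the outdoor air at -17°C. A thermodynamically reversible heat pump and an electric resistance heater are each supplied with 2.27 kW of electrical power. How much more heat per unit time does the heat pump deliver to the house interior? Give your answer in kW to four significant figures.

16.67 kW

In absolute terms T_C = 256.15 K and T_H = 291.04 K, so ΔT = 34.89 K.
COP_Carnot = T_H/ΔT = 291.04/34.89 = 8.342.
The heat pump delivers Q̇_H = COP × Ẇ = 18.94 kW; the resistance heater delivers Ẇ = 2.270 kW.
Extra = (COP − 1)·Ẇ = 16.67 kW.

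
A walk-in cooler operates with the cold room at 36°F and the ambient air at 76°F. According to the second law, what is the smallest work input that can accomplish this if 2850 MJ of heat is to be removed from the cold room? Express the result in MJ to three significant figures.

230 MJ

In absolute terms T_C = 275.37 K and T_H = 297.59 K, so ΔT = 22.22 K.
The reversible limit is COP_R = T_C/ΔT = 12.39, so W_min = Q_C/COP = Q_C·ΔT/T_C.
W_min = 2850 × 22.22/275.37 = 230.0 MJ.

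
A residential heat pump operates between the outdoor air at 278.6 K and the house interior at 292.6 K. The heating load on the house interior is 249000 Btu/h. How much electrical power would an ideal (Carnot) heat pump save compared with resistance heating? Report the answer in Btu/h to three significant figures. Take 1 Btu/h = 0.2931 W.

The reservoir spacing is ΔT = 292.6 − 278.6 = 14.00 K.
COP_Carnot = T_H/ΔT = 292.60/14.00 = 20.90.
Resistance heating needs Ẇ_res = Q̇_H = 249000 Btu/h; the reversible heat pump needs only Ẇ_hp = Q̇_H/COP = 11910 Btu/h.
Saving = 249000 − 11910 = 237100 Btu/h.

237000 Btu/h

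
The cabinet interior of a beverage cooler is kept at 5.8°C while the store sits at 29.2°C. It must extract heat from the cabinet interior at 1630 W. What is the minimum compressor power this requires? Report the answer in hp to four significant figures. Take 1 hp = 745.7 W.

In absolute terms T_C = 278.95 K and T_H = 302.35 K, so ΔT = 23.40 K.
COP_Carnot = T_C/ΔT = 278.95/23.40 = 11.92.
Ẇ_min = Q̇/COP_Carnot = 1630/11.92 = 136.7 W = 0.1834 hp.

0.1834 hp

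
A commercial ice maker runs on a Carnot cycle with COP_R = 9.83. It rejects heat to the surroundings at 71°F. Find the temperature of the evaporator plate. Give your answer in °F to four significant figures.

22.00 °F

For a Carnot refrigerator COP_R = T_C/(T_H − T_C), so T_C = COP·T_H/(1 + COP).
With T_H = 294.82 K, T_C = 9.83 × 294.82/10.83 = 267.59 K.
Converting, 267.59 K = 22.00°F.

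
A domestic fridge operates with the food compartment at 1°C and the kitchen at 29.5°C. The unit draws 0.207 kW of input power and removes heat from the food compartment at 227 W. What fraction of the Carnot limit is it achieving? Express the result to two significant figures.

Converting, Q̇_C = 227.0 W = 0.2270 kW, so COP_actual = Q̇_C/Ẇ = 0.2270/0.2070 = 1.097.
In absolute terms T_C = 274.15 K and T_H = 302.65 K, so ΔT = 28.50 K.
COP_Carnot = T_C/ΔT = 274.15/28.50 = 9.619.
η_II = COP_actual/COP_Carnot = 1.097/9.619 = 0.1140.

0.11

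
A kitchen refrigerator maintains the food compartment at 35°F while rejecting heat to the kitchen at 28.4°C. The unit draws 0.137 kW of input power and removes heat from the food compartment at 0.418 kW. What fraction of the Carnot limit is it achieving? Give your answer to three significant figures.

COP_actual = Q̇_C/Ẇ = 0.4180/0.1370 = 3.051.
In absolute terms T_C = 274.82 K and T_H = 301.55 K, so ΔT = 26.73 K.
COP_Carnot = T_C/ΔT = 274.82/26.73 = 10.28.
η_II = COP_actual/COP_Carnot = 3.051/10.28 = 0.2968.

0.297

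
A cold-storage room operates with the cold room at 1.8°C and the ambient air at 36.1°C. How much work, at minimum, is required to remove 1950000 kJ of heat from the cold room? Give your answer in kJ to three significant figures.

In absolute terms T_C = 274.95 K and T_H = 309.25 K, so ΔT = 34.30 K.
The reversible limit is COP_R = T_C/ΔT = 8.016, so W_min = Q_C/COP = Q_C·ΔT/T_C.
W_min = 1950000 × 34.30/274.95 = 243300 kJ.

243000 kJ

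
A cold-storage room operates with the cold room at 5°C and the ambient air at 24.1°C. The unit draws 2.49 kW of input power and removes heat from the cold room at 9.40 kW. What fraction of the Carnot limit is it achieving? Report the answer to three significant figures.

COP_actual = Q̇_C/Ẇ = 9.400/2.490 = 3.775.
In absolute terms T_C = 278.15 K and T_H = 297.25 K, so ΔT = 19.10 K.
COP_Carnot = T_C/ΔT = 278.15/19.10 = 14.56.
η_II = COP_actual/COP_Carnot = 3.775/14.56 = 0.2592.

0.259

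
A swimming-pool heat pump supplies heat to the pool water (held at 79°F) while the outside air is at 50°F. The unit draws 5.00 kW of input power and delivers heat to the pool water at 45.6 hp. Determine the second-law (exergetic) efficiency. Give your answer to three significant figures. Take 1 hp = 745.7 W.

Converting, Q̇_H = 45.60 hp = 34.00 kW, so COP_actual = Q̇_H/Ẇ = 34.00/5.000 = 6.801.
In absolute terms T_C = 283.15 K and T_H = 299.26 K, so ΔT = 16.11 K.
COP_Carnot = T_H/ΔT = 299.26/16.11 = 18.57.
η_II = COP_actual/COP_Carnot = 6.801/18.57 = 0.3661.

0.366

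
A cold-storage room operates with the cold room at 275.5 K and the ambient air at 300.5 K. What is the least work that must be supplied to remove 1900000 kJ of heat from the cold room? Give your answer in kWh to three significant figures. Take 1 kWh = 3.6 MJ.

The reservoir spacing is ΔT = 300.5 − 275.5 = 25.00 K.
The reversible limit is COP_R = T_C/ΔT = 11.02, so W_min = Q_C/COP = Q_C·ΔT/T_C.
W_min = 1900000 × 25.00/275.50 = 172400 kJ = 47.89 kWh.

47.9 kWh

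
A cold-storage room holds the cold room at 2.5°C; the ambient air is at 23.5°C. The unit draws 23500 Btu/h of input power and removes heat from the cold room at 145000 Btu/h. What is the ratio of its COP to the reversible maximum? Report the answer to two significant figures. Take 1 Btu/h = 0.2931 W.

0.47

COP_actual = Q̇_C/Ẇ = 145000/23500 = 6.170.
In absolute terms T_C = 275.65 K and T_H = 296.65 K, so ΔT = 21.00 K.
COP_Carnot = T_C/ΔT = 275.65/21.00 = 13.13.
η_II = COP_actual/COP_Carnot = 6.170/13.13 = 0.4701.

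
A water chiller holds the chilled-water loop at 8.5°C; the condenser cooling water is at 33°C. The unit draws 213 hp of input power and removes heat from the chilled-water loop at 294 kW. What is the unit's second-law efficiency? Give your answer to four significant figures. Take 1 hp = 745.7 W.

0.1610

Converting, Q̇_C = 294.0 kW = 394.3 hp, so COP_actual = Q̇_C/Ẇ = 394.3/213.0 = 1.851.
In absolute terms T_C = 281.65 K and T_H = 306.15 K, so ΔT = 24.50 K.
COP_Carnot = T_C/ΔT = 281.65/24.50 = 11.50.
η_II = COP_actual/COP_Carnot = 1.851/11.50 = 0.1610.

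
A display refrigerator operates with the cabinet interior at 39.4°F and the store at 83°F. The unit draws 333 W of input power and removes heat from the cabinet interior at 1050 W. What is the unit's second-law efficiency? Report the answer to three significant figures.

0.275

COP_actual = Q̇_C/Ẇ = 1050/333.0 = 3.153.
In absolute terms T_C = 277.26 K and T_H = 301.48 K, so ΔT = 24.22 K.
COP_Carnot = T_C/ΔT = 277.26/24.22 = 11.45.
η_II = COP_actual/COP_Carnot = 3.153/11.45 = 0.2755.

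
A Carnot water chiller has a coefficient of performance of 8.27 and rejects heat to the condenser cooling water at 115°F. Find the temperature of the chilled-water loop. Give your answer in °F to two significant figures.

53 °F

For a Carnot refrigerator COP_R = T_C/(T_H − T_C), so T_C = COP·T_H/(1 + COP).
With T_H = 319.26 K, T_C = 8.27 × 319.26/9.270 = 284.82 K.
Converting, 284.82 K = 53.01°F.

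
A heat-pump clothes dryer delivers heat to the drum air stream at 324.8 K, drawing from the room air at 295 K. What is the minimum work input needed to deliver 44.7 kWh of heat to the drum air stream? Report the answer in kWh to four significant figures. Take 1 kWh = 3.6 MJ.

4.101 kWh

The reservoir spacing is ΔT = 324.8 − 295 = 29.80 K.
The reversible limit is COP_HP = T_H/ΔT = 10.90, so W_min = Q_H/COP = Q_H·ΔT/T_H.
W_min = 44.70 × 29.80/324.80 = 4.101 kWh.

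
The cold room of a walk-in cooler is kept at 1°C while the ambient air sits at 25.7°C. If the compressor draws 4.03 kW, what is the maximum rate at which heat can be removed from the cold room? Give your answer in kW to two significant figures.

In absolute terms T_C = 274.15 K and T_H = 298.85 K, so ΔT = 24.70 K.
COP_Carnot = T_C/ΔT = 274.15/24.70 = 11.10.
Q̇_max = COP_Carnot × Ẇ = 11.10 × 4.030 kW = 44.73 kW.

45 kW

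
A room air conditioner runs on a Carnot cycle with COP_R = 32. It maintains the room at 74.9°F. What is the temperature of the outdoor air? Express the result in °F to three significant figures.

91.6 °F

COP_R = T_C/(T_H − T_C) gives T_H − T_C = T_C/COP.
With T_C = 296.98 K, T_H = 296.98 × (1 + 1/32) = 306.26 K.
Converting, 306.26 K = 91.61°F.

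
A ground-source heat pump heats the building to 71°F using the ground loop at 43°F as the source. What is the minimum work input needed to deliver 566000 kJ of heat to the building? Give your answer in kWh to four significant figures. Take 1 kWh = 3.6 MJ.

8.296 kWh

In absolute terms T_C = 279.26 K and T_H = 294.82 K, so ΔT = 15.56 K.
The reversible limit is COP_HP = T_H/ΔT = 18.95, so W_min = Q_H/COP = Q_H·ΔT/T_H.
W_min = 566000 × 15.56/294.82 = 29860 kJ = 8.296 kWh.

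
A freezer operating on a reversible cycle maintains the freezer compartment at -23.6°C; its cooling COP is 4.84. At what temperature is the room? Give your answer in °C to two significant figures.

COP_R = T_C/(T_H − T_C) gives T_H − T_C = T_C/COP.
With T_C = 249.55 K, T_H = 249.55 × (1 + 1/4.84) = 301.11 K.
Converting, 301.11 K = 27.96°C.

28 °C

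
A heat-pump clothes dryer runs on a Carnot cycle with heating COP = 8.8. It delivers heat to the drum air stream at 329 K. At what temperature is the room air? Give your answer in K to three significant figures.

292 K

COP_HP = T_H/(T_H − T_C) gives T_H − T_C = T_H/COP.
With T_H = 329.00 K, T_C = 329.00 × (1 − 1/8.8) = 291.61 K.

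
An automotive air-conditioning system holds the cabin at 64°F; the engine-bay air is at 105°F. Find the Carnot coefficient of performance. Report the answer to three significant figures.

In absolute terms T_C = 290.93 K and T_H = 313.71 K, so ΔT = 22.78 K.
For a reversible cycle, COP_Carnot = T_C/ΔT = 290.93/22.78 = 12.77.

12.8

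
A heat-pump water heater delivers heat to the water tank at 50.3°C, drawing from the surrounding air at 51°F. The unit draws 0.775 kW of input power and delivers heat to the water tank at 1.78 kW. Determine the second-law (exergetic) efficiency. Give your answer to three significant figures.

0.282

COP_actual = Q̇_H/Ẇ = 1.780/0.7750 = 2.297.
In absolute terms T_C = 283.71 K and T_H = 323.45 K, so ΔT = 39.74 K.
COP_Carnot = T_H/ΔT = 323.45/39.74 = 8.138.
η_II = COP_actual/COP_Carnot = 2.297/8.138 = 0.2822.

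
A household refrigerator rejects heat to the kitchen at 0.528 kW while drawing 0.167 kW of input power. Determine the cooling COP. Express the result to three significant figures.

The first law gives Q̇_H = Q̇_C + Ẇ, so the three rates are Q̇_C = 0.3610, Q̇_H = 0.5280, Ẇ = 0.1670 kW.
COP_R = Q̇_C/Ẇ = 0.3610/0.1670 = 2.162.

2.16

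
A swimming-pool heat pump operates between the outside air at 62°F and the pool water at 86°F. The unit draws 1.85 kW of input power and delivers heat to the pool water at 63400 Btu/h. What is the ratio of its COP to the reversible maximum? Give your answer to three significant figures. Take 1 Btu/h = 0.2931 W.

Converting, Q̇_H = 63400 Btu/h = 18.58 kW, so COP_actual = Q̇_H/Ẇ = 18.58/1.850 = 10.04.
In absolute terms T_C = 289.82 K and T_H = 303.15 K, so ΔT = 13.33 K.
COP_Carnot = T_H/ΔT = 303.15/13.33 = 22.74.
η_II = COP_actual/COP_Carnot = 10.04/22.74 = 0.4418.

0.442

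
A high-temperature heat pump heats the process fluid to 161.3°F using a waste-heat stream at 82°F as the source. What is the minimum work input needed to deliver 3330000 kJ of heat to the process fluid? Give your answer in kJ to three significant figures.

425000 kJ

In absolute terms T_C = 300.93 K and T_H = 344.98 K, so ΔT = 44.06 K.
The reversible limit is COP_HP = T_H/ΔT = 7.831, so W_min = Q_H/COP = Q_H·ΔT/T_H.
W_min = 3330000 × 44.06/344.98 = 425300 kJ.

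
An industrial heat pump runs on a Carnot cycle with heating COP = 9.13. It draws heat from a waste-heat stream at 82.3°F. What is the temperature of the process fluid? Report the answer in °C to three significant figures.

COP_HP = T_H/(T_H − T_C) rearranges to T_H = COP·T_C/(COP − 1).
With T_C = 301.09 K, T_H = 9.13 × 301.09/8.130 = 338.13 K.
Converting, 338.13 K = 64.98°C.

65.0 °C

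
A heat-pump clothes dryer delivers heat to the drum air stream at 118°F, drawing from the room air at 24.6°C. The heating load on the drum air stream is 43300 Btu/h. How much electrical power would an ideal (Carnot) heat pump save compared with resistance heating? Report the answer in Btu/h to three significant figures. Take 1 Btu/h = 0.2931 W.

In absolute terms T_C = 297.75 K and T_H = 320.93 K, so ΔT = 23.18 K.
COP_Carnot = T_H/ΔT = 320.93/23.18 = 13.85.
Resistance heating needs Ẇ_res = Q̇_H = 43300 Btu/h; the reversible heat pump needs only Ẇ_hp = Q̇_H/COP = 3127 Btu/h.
Saving = 43300 − 3127 = 40170 Btu/h.

40200 Btu/h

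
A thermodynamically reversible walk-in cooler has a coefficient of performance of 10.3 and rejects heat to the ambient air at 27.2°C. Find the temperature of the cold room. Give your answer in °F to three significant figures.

33.1 °F

For a Carnot refrigerator COP_R = T_C/(T_H − T_C), so T_C = COP·T_H/(1 + COP).
With T_H = 300.35 K, T_C = 10.3 × 300.35/11.30 = 273.77 K.
Converting, 273.77 K = 33.12°F.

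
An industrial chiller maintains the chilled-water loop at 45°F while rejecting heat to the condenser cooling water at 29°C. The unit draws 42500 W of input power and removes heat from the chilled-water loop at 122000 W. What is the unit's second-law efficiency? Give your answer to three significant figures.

0.223

COP_actual = Q̇_C/Ẇ = 122000/42500 = 2.871.
In absolute terms T_C = 280.37 K and T_H = 302.15 K, so ΔT = 21.78 K.
COP_Carnot = T_C/ΔT = 280.37/21.78 = 12.87.
η_II = COP_actual/COP_Carnot = 2.871/12.87 = 0.2230.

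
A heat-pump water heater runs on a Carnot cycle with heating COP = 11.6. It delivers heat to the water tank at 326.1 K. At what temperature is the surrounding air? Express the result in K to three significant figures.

298 K

COP_HP = T_H/(T_H − T_C) gives T_H − T_C = T_H/COP.
With T_H = 326.10 K, T_C = 326.10 × (1 − 1/11.6) = 297.99 K.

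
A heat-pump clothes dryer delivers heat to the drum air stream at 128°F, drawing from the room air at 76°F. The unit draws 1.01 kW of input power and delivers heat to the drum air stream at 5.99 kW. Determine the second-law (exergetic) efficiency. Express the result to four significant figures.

COP_actual = Q̇_H/Ẇ = 5.990/1.010 = 5.931.
In absolute terms T_C = 297.59 K and T_H = 326.48 K, so ΔT = 28.89 K.
COP_Carnot = T_H/ΔT = 326.48/28.89 = 11.30.
η_II = COP_actual/COP_Carnot = 5.931/11.30 = 0.5248.

0.5248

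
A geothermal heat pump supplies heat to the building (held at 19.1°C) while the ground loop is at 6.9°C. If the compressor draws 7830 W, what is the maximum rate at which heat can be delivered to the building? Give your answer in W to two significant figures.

In absolute terms T_C = 280.05 K and T_H = 292.25 K, so ΔT = 12.20 K.
COP_Carnot = T_H/ΔT = 292.25/12.20 = 23.95.
Q̇_max = COP_Carnot × Ẇ = 23.95 × 7830 W = 187600 W.

190000 W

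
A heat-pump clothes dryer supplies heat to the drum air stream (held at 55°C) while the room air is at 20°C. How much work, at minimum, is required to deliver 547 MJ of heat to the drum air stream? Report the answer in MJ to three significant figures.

58.3 MJ

In absolute terms T_C = 293.15 K and T_H = 328.15 K, so ΔT = 35.00 K.
The reversible limit is COP_HP = T_H/ΔT = 9.376, so W_min = Q_H/COP = Q_H·ΔT/T_H.
W_min = 547.0 × 35.00/328.15 = 58.34 MJ.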